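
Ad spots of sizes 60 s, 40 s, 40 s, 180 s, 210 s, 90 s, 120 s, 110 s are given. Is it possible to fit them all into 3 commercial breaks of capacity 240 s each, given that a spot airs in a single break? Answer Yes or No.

No

Total = 850 s; ⌈850/240⌉ = 4.
At least 4 commercial breaks are required, but only 3 are allowed.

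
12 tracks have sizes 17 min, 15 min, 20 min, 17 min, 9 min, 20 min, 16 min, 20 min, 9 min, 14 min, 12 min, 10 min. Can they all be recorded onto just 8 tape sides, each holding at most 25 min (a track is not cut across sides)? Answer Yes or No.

No

Total = 179 min; ⌈179/25⌉ = 8.
The bound of 8 does not rule out 8, but exhaustive search shows no assignment into 8 tape sides of capacity 25 min exists — the minimum is 9.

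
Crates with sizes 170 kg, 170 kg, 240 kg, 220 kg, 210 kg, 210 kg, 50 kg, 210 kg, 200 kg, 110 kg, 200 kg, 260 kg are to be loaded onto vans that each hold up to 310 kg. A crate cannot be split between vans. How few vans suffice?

10

Total = 260 + 240 + 220 + 210 + 210 + 210 + 200 + 200 + 170 + 170 + 110 + 50 = 2250 kg.
Lower bound: ⌈2250/310⌉ = 8 vans.
Also, 10 crates each exceed 155 kg, and no two of those can share a van, so at least 10 vans are needed.
A packing using 10 vans:
  van 1: 260 + 50 = 310
  van 2: 240 = 240
  van 3: 220 = 220
  van 4: 210 = 210
  van 5: 210 = 210
  van 6: 210 = 210
  van 7: 200 + 110 = 310
  van 8: 200 = 200
  van 9: 170 = 170
  van 10: 170 = 170
This matches the lower bound, so 10 is optimal.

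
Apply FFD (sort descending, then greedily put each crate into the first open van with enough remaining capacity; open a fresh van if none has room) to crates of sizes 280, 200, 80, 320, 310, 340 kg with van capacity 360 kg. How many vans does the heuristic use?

Sorted descending: 340, 320, 310, 280, 200, 80.
  340 → van 1 (new)  [load 340/360]
  320 → van 2 (new)  [load 320/360]
  310 → van 3 (new)  [load 310/360]
  280 → van 4 (new)  [load 280/360]
  200 → van 5 (new)  [load 200/360]
  80 → van 4  [load 360/360]
5 vans opened.

5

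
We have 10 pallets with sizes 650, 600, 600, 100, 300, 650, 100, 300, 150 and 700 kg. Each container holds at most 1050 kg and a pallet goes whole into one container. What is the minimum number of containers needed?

Total = 700 + 650 + 650 + 600 + 600 + 300 + 300 + 150 + 100 + 100 = 4150 kg.
Lower bound: ⌈4150/1050⌉ = 4 containers.
Also, 5 pallets each exceed 525 kg, and no two of those can share a container, so at least 5 containers are needed.
A packing using 5 containers:
  container 1: 700 + 300 = 1000
  container 2: 650 + 300 + 100 = 1050
  container 3: 650 + 150 + 100 = 900
  container 4: 600 = 600
  container 5: 600 = 600
This matches the lower bound, so 5 is optimal.

5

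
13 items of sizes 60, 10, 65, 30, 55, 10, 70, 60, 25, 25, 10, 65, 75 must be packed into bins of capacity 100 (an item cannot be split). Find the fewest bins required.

7

Total = 75 + 70 + 65 + 65 + 60 + 60 + 55 + 30 + 25 + 25 + 10 + 10 + 10 = 560.
Lower bound: ⌈560/100⌉ = 6 bins.
Also, 7 items each exceed 50, and no two of those can share a bin, so at least 7 bins are needed.
A packing using 7 bins:
  bin 1: 75 + 25 = 100
  bin 2: 70 + 30 = 100
  bin 3: 65 + 25 + 10 = 100
  bin 4: 65 + 10 + 10 = 85
  bin 5: 60 = 60
  bin 6: 60 = 60
  bin 7: 55 = 55
This matches the lower bound, so 7 is optimal.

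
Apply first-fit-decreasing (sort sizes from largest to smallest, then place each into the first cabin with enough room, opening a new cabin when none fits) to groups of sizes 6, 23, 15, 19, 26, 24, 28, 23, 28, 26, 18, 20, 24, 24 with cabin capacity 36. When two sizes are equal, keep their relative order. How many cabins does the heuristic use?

Sorted descending: 28, 28, 26, 26, 24, 24, 24, 23, 23, 20, 19, 18, 15, 6.
  28 → cabin 1 (new)  [load 28/36]
  28 → cabin 2 (new)  [load 28/36]
  26 → cabin 3 (new)  [load 26/36]
  26 → cabin 4 (new)  [load 26/36]
  24 → cabin 5 (new)  [load 24/36]
  24 → cabin 6 (new)  [load 24/36]
  24 → cabin 7 (new)  [load 24/36]
  23 → cabin 8 (new)  [load 23/36]
  23 → cabin 9 (new)  [load 23/36]
  20 → cabin 10 (new)  [load 20/36]
  19 → cabin 11 (new)  [load 19/36]
  18 → cabin 12 (new)  [load 18/36]
  15 → cabin 10  [load 35/36]
  6 → cabin 1  [load 34/36]
12 cabins opened.

12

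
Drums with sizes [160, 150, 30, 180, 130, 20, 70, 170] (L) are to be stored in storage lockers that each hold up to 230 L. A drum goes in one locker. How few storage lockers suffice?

5

Total = 180 + 170 + 160 + 150 + 130 + 70 + 30 + 20 = 910 L.
Lower bound: ⌈910/230⌉ = 4 storage lockers.
Also, 5 drums each exceed 115 L, and no two of those can share a locker, so at least 5 storage lockers are needed.
A packing using 5 storage lockers:
  locker 1: 180 + 30 + 20 = 230
  locker 2: 170 = 170
  locker 3: 160 + 70 = 230
  locker 4: 150 = 150
  locker 5: 130 = 130
This matches the lower bound, so 5 is optimal.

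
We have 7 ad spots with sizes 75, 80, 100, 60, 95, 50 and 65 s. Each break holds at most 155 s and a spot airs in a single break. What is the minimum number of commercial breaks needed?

Total = 100 + 95 + 80 + 75 + 65 + 60 + 50 = 525 s.
Lower bound: ⌈525/155⌉ = 4 commercial breaks.
A packing using 4 commercial breaks:
  break 1: 100 + 50 = 150
  break 2: 95 + 60 = 155
  break 3: 80 + 75 = 155
  break 4: 65 = 65
This matches the lower bound, so 4 is optimal.

4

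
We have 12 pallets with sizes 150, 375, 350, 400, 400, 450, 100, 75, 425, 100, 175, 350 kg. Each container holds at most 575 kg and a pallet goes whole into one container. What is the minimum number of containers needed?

Total = 450 + 425 + 400 + 400 + 375 + 350 + 350 + 175 + 150 + 100 + 100 + 75 = 3350 kg.
Lower bound: ⌈3350/575⌉ = 6 containers.
Also, 7 pallets each exceed 575/2 kg, and no two of those can share a container, so at least 7 containers are needed.
A packing using 7 containers:
  container 1: 450 + 100 = 550
  container 2: 425 + 150 = 575
  container 3: 400 + 175 = 575
  container 4: 400 + 100 + 75 = 575
  container 5: 375 = 375
  container 6: 350 = 350
  container 7: 350 = 350
This matches the lower bound, so 7 is optimal.

7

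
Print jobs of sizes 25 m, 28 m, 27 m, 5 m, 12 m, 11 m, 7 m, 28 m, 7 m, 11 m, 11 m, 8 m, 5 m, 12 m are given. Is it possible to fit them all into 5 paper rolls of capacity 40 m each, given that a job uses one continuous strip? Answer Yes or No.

Yes

A valid assignment using 5 paper rolls:
  roll 1: 28 + 12 = 40
  roll 2: 28 + 12 = 40
  roll 3: 27 + 11 = 38
  roll 4: 25 + 8 + 7 = 40
  roll 5: 11 + 11 + 7 + 5 + 5 = 39
Every load is within 40 m, so 5 paper rolls suffice.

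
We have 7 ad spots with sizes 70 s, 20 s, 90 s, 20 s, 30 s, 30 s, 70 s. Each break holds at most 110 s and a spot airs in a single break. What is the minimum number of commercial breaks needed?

Total = 90 + 70 + 70 + 30 + 30 + 20 + 20 = 330 s.
Lower bound: ⌈330/110⌉ = 3 commercial breaks.
A packing using 4 commercial breaks:
  break 1: 90 + 20 = 110
  break 2: 70 + 30 = 100
  break 3: 70 + 30 = 100
  break 4: 20 = 20
No arrangement into 3 commercial breaks stays within capacity, so 4 is optimal.

4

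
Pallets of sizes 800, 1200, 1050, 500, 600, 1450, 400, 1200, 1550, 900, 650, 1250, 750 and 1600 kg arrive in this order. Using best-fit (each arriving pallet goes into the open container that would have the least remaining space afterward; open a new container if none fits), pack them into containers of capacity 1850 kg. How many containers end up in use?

9

  800 → container 1 (new)  [load 800/1850]
  1200 → container 2 (new)  [load 1200/1850]
  1050 → container 1  [load 1850/1850]
  500 → container 2  [load 1700/1850]
  600 → container 3 (new)  [load 600/1850]
  1450 → container 4 (new)  [load 1450/1850]
  400 → container 4  [load 1850/1850]
  1200 → container 3  [load 1800/1850]
  1550 → container 5 (new)  [load 1550/1850]
  900 → container 6 (new)  [load 900/1850]
  650 → container 6  [load 1550/1850]
  1250 → container 7 (new)  [load 1250/1850]
  750 → container 8 (new)  [load 750/1850]
  1600 → container 9 (new)  [load 1600/1850]
9 containers opened.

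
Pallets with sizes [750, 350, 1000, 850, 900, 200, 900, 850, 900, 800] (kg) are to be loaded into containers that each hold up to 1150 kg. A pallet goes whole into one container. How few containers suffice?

8

Total = 1000 + 900 + 900 + 900 + 850 + 850 + 800 + 750 + 350 + 200 = 7500 kg.
Lower bound: ⌈7500/1150⌉ = 7 containers.
Also, 8 pallets each exceed 575 kg, and no two of those can share a container, so at least 8 containers are needed.
A packing using 8 containers:
  container 1: 1000 = 1000
  container 2: 900 + 200 = 1100
  container 3: 900 = 900
  container 4: 900 = 900
  container 5: 850 = 850
  container 6: 850 = 850
  container 7: 800 + 350 = 1150
  container 8: 750 = 750
This matches the lower bound, so 8 is optimal.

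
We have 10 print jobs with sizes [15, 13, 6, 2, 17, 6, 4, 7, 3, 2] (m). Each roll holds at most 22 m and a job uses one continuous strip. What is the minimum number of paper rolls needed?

Total = 17 + 15 + 13 + 7 + 6 + 6 + 4 + 3 + 2 + 2 = 75 m.
Lower bound: ⌈75/22⌉ = 4 paper rolls.
A packing using 4 paper rolls:
  roll 1: 17 + 4 = 21
  roll 2: 15 + 7 = 22
  roll 3: 13 + 6 + 3 = 22
  roll 4: 6 + 2 + 2 = 10
This matches the lower bound, so 4 is optimal.

4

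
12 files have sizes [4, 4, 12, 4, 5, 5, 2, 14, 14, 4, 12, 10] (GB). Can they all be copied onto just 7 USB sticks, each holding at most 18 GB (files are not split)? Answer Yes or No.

A valid assignment using 6 USB sticks:
  USB stick 1: 14 + 4 = 18
  USB stick 2: 14 + 4 = 18
  USB stick 3: 12 + 5 = 17
  USB stick 4: 12 + 5 = 17
  USB stick 5: 10 + 4 + 4 = 18
  USB stick 6: 2 = 2
That uses only 6 ≤ 7, so 7 USB sticks are enough.

Yes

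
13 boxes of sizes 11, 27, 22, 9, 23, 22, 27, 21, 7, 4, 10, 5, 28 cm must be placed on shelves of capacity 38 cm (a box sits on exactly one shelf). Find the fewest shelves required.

7

Total = 28 + 27 + 27 + 23 + 22 + 22 + 21 + 11 + 10 + 9 + 7 + 5 + 4 = 216 cm.
Lower bound: ⌈216/38⌉ = 6 shelves.
Also, 7 boxes each exceed 19 cm, and no two of those can share a shelf, so at least 7 shelves are needed.
A packing using 7 shelves:
  shelf 1: 28 + 10 = 38
  shelf 2: 27 + 11 = 38
  shelf 3: 27 + 9 = 36
  shelf 4: 23 + 7 + 5 = 35
  shelf 5: 22 + 4 = 26
  shelf 6: 22 = 22
  shelf 7: 21 = 21
This matches the lower bound, so 7 is optimal.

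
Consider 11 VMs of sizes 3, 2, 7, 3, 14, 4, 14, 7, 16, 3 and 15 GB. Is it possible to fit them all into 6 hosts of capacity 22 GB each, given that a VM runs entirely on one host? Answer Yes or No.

Yes

A valid assignment using 5 hosts:
  host 1: 16 + 4 + 2 = 22
  host 2: 15 + 7 = 22
  host 3: 14 + 7 = 21
  host 4: 14 + 3 + 3 = 20
  host 5: 3 = 3
That uses only 5 ≤ 6, so 6 hosts are enough.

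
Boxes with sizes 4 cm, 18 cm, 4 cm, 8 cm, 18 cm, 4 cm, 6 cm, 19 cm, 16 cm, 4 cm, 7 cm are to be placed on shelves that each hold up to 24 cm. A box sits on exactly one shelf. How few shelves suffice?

Total = 19 + 18 + 18 + 16 + 8 + 7 + 6 + 4 + 4 + 4 + 4 = 108 cm.
Lower bound: ⌈108/24⌉ = 5 shelves.
A packing using 5 shelves:
  shelf 1: 19 + 4 = 23
  shelf 2: 18 + 6 = 24
  shelf 3: 18 + 4 = 22
  shelf 4: 16 + 8 = 24
  shelf 5: 7 + 4 + 4 = 15
This matches the lower bound, so 5 is optimal.

5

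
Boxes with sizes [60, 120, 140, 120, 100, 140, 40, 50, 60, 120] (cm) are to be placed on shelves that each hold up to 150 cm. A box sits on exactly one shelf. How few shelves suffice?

Total = 140 + 140 + 120 + 120 + 120 + 100 + 60 + 60 + 50 + 40 = 950 cm.
Lower bound: ⌈950/150⌉ = 7 shelves.
A packing using 8 shelves:
  shelf 1: 140 = 140
  shelf 2: 140 = 140
  shelf 3: 120 = 120
  shelf 4: 120 = 120
  shelf 5: 120 = 120
  shelf 6: 100 + 50 = 150
  shelf 7: 60 + 60 = 120
  shelf 8: 40 = 40
No arrangement into 7 shelves stays within capacity, so 8 is optimal.

8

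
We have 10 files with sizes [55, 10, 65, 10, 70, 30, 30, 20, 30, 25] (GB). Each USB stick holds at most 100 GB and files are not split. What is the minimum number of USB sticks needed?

Total = 70 + 65 + 55 + 30 + 30 + 30 + 25 + 20 + 10 + 10 = 345 GB.
Lower bound: ⌈345/100⌉ = 4 USB sticks.
A packing using 4 USB sticks:
  USB stick 1: 70 + 30 = 100
  USB stick 2: 65 + 30 = 95
  USB stick 3: 55 + 30 + 10 = 95
  USB stick 4: 25 + 20 + 10 = 55
This matches the lower bound, so 4 is optimal.

4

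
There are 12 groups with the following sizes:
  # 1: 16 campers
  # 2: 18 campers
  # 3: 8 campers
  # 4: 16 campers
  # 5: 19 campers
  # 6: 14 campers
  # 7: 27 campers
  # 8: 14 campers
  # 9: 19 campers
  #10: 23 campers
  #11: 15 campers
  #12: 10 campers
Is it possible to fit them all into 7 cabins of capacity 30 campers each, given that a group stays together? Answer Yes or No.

No

Total = 199 campers; ⌈199/30⌉ = 7.
The bound of 7 does not rule out 7, but exhaustive search shows no assignment into 7 cabins of capacity 30 campers exists — the minimum is 8.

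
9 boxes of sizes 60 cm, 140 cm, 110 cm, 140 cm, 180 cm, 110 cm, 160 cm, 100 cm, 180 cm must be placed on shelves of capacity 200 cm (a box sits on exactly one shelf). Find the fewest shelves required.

8

Total = 180 + 180 + 160 + 140 + 140 + 110 + 110 + 100 + 60 = 1180 cm.
Lower bound: ⌈1180/200⌉ = 6 shelves.
Also, 7 boxes each exceed 100 cm, and no two of those can share a shelf, so at least 7 shelves are needed.
A packing using 8 shelves:
  shelf 1: 180 = 180
  shelf 2: 180 = 180
  shelf 3: 160 = 160
  shelf 4: 140 + 60 = 200
  shelf 5: 140 = 140
  shelf 6: 110 = 110
  shelf 7: 110 = 110
  shelf 8: 100 = 100
No arrangement into 7 shelves stays within capacity, so 8 is optimal.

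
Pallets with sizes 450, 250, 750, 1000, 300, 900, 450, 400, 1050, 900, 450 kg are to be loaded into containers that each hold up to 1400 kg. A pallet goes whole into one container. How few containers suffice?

6

Total = 1050 + 1000 + 900 + 900 + 750 + 450 + 450 + 450 + 400 + 300 + 250 = 6900 kg.
Lower bound: ⌈6900/1400⌉ = 5 containers.
A packing using 6 containers:
  container 1: 1050 + 300 = 1350
  container 2: 1000 + 400 = 1400
  container 3: 900 + 450 = 1350
  container 4: 900 + 450 = 1350
  container 5: 750 + 450 = 1200
  container 6: 250 = 250
No arrangement into 5 containers stays within capacity, so 6 is optimal.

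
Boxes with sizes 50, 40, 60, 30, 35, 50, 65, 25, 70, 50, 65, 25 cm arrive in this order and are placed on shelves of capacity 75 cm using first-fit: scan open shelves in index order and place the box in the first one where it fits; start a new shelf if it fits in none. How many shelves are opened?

9

  50 → shelf 1 (new)  [load 50/75]
  40 → shelf 2 (new)  [load 40/75]
  60 → shelf 3 (new)  [load 60/75]
  30 → shelf 2  [load 70/75]
  35 → shelf 4 (new)  [load 35/75]
  50 → shelf 5 (new)  [load 50/75]
  65 → shelf 6 (new)  [load 65/75]
  25 → shelf 1  [load 75/75]
  70 → shelf 7 (new)  [load 70/75]
  50 → shelf 8 (new)  [load 50/75]
  65 → shelf 9 (new)  [load 65/75]
  25 → shelf 4  [load 60/75]
9 shelves opened.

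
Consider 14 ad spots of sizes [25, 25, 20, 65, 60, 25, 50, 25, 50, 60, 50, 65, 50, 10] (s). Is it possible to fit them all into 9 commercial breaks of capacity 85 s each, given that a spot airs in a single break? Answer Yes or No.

Yes

A valid assignment using 8 commercial breaks:
  break 1: 65 + 20 = 85
  break 2: 65 + 10 = 75
  break 3: 60 + 25 = 85
  break 4: 60 + 25 = 85
  break 5: 50 + 25 = 75
  break 6: 50 + 25 = 75
  break 7: 50 = 50
  break 8: 50 = 50
That uses only 8 ≤ 9, so 9 commercial breaks are enough.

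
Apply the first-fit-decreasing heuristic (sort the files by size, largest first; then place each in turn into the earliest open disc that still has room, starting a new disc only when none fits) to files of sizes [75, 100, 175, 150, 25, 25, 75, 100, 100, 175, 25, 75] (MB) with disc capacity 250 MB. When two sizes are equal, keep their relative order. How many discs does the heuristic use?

5

Sorted descending: 175, 175, 150, 100, 100, 100, 75, 75, 75, 25, 25, 25.
  175 → disc 1 (new)  [load 175/250]
  175 → disc 2 (new)  [load 175/250]
  150 → disc 3 (new)  [load 150/250]
  100 → disc 3  [load 250/250]
  100 → disc 4 (new)  [load 100/250]
  100 → disc 4  [load 200/250]
  75 → disc 1  [load 250/250]
  75 → disc 2  [load 250/250]
  75 → disc 5 (new)  [load 75/250]
  25 → disc 4  [load 225/250]
  25 → disc 4  [load 250/250]
  25 → disc 5  [load 100/250]
5 discs opened.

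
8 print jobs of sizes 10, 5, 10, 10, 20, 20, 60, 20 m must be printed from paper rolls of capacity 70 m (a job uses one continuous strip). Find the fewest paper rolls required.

3

Total = 60 + 20 + 20 + 20 + 10 + 10 + 10 + 5 = 155 m.
Lower bound: ⌈155/70⌉ = 3 paper rolls.
A packing using 3 paper rolls:
  roll 1: 60 + 10 = 70
  roll 2: 20 + 20 + 20 + 10 = 70
  roll 3: 10 + 5 = 15
This matches the lower bound, so 3 is optimal.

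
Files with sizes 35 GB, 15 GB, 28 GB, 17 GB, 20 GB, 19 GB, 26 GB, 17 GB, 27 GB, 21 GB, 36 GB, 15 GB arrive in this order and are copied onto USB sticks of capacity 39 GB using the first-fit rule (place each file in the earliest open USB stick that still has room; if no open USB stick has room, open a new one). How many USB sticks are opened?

9

  35 → USB stick 1 (new)  [load 35/39]
  15 → USB stick 2 (new)  [load 15/39]
  28 → USB stick 3 (new)  [load 28/39]
  17 → USB stick 2  [load 32/39]
  20 → USB stick 4 (new)  [load 20/39]
  19 → USB stick 4  [load 39/39]
  26 → USB stick 5 (new)  [load 26/39]
  17 → USB stick 6 (new)  [load 17/39]
  27 → USB stick 7 (new)  [load 27/39]
  21 → USB stick 6  [load 38/39]
  36 → USB stick 8 (new)  [load 36/39]
  15 → USB stick 9 (new)  [load 15/39]
9 USB sticks opened.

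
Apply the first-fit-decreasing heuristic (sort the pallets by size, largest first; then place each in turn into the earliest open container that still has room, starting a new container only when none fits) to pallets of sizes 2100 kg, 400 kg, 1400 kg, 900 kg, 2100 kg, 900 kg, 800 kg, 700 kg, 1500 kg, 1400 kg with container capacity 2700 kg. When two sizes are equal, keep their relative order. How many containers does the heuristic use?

Sorted descending: 2100, 2100, 1500, 1400, 1400, 900, 900, 800, 700, 400.
  2100 → container 1 (new)  [load 2100/2700]
  2100 → container 2 (new)  [load 2100/2700]
  1500 → container 3 (new)  [load 1500/2700]
  1400 → container 4 (new)  [load 1400/2700]
  1400 → container 5 (new)  [load 1400/2700]
  900 → container 3  [load 2400/2700]
  900 → container 4  [load 2300/2700]
  800 → container 5  [load 2200/2700]
  700 → container 6 (new)  [load 700/2700]
  400 → container 1  [load 2500/2700]
6 containers opened.

6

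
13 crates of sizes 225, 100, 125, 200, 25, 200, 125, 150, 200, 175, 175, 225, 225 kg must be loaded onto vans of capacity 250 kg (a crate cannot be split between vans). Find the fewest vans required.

10

Total = 225 + 225 + 225 + 200 + 200 + 200 + 175 + 175 + 150 + 125 + 125 + 100 + 25 = 2150 kg.
Lower bound: ⌈2150/250⌉ = 9 vans.
A packing using 10 vans:
  van 1: 225 + 25 = 250
  van 2: 225 = 225
  van 3: 225 = 225
  van 4: 200 = 200
  van 5: 200 = 200
  van 6: 200 = 200
  van 7: 175 = 175
  van 8: 175 = 175
  van 9: 150 + 100 = 250
  van 10: 125 + 125 = 250
No arrangement into 9 vans stays within capacity, so 10 is optimal.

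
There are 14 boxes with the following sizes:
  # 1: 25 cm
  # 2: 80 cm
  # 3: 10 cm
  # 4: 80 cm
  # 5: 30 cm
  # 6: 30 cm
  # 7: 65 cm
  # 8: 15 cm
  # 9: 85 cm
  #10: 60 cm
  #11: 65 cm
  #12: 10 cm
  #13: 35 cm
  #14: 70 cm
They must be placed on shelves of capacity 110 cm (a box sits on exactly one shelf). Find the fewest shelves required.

Total = 85 + 80 + 80 + 70 + 65 + 65 + 60 + 35 + 30 + 30 + 25 + 15 + 10 + 10 = 660 cm.
Lower bound: ⌈660/110⌉ = 6 shelves.
Also, 7 boxes each exceed 55 cm, and no two of those can share a shelf, so at least 7 shelves are needed.
A packing using 7 shelves:
  shelf 1: 85 + 25 = 110
  shelf 2: 80 + 30 = 110
  shelf 3: 80 + 30 = 110
  shelf 4: 70 + 35 = 105
  shelf 5: 65 + 15 + 10 + 10 = 100
  shelf 6: 65 = 65
  shelf 7: 60 = 60
This matches the lower bound, so 7 is optimal.

7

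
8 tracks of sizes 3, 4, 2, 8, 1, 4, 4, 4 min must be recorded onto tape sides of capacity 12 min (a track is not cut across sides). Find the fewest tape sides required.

3

Total = 8 + 4 + 4 + 4 + 4 + 3 + 2 + 1 = 30 min.
Lower bound: ⌈30/12⌉ = 3 tape sides.
A packing using 3 tape sides:
  side 1: 8 + 4 = 12
  side 2: 4 + 4 + 4 = 12
  side 3: 3 + 2 + 1 = 6
This matches the lower bound, so 3 is optimal.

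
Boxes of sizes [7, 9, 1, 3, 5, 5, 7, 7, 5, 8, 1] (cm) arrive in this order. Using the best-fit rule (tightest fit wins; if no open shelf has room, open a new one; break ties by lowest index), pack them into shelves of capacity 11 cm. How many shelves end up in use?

  7 → shelf 1 (new)  [load 7/11]
  9 → shelf 2 (new)  [load 9/11]
  1 → shelf 2  [load 10/11]
  3 → shelf 1  [load 10/11]
  5 → shelf 3 (new)  [load 5/11]
  5 → shelf 3  [load 10/11]
  7 → shelf 4 (new)  [load 7/11]
  7 → shelf 5 (new)  [load 7/11]
  5 → shelf 6 (new)  [load 5/11]
  8 → shelf 7 (new)  [load 8/11]
  1 → shelf 1  [load 11/11]
7 shelves opened.

7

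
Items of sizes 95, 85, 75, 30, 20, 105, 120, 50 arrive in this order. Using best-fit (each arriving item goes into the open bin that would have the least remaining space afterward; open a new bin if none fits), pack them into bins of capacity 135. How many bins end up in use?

  95 → bin 1 (new)  [load 95/135]
  85 → bin 2 (new)  [load 85/135]
  75 → bin 3 (new)  [load 75/135]
  30 → bin 1  [load 125/135]
  20 → bin 2  [load 105/135]
  105 → bin 4 (new)  [load 105/135]
  120 → bin 5 (new)  [load 120/135]
  50 → bin 3  [load 125/135]
5 bins opened.

5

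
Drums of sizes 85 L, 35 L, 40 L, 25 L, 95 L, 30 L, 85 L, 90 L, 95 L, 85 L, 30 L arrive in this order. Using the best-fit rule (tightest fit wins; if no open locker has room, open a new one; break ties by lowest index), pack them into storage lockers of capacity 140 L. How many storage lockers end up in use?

  85 → locker 1 (new)  [load 85/140]
  35 → locker 1  [load 120/140]
  40 → locker 2 (new)  [load 40/140]
  25 → locker 2  [load 65/140]
  95 → locker 3 (new)  [load 95/140]
  30 → locker 3  [load 125/140]
  85 → locker 4 (new)  [load 85/140]
  90 → locker 5 (new)  [load 90/140]
  95 → locker 6 (new)  [load 95/140]
  85 → locker 7 (new)  [load 85/140]
  30 → locker 6  [load 125/140]
7 storage lockers opened.

7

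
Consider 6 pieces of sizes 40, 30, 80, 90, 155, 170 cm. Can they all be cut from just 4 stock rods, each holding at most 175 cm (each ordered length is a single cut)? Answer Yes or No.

Yes

A valid assignment using 4 stock rods:
  stock rod 1: 170 = 170
  stock rod 2: 155 = 155
  stock rod 3: 90 + 80 = 170
  stock rod 4: 40 + 30 = 70
Every load is within 175 cm, so 4 stock rods suffice.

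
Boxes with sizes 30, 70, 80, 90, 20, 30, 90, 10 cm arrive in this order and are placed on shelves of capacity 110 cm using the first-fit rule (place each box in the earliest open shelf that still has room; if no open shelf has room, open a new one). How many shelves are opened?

5

  30 → shelf 1 (new)  [load 30/110]
  70 → shelf 1  [load 100/110]
  80 → shelf 2 (new)  [load 80/110]
  90 → shelf 3 (new)  [load 90/110]
  20 → shelf 2  [load 100/110]
  30 → shelf 4 (new)  [load 30/110]
  90 → shelf 5 (new)  [load 90/110]
  10 → shelf 1  [load 110/110]
5 shelves opened.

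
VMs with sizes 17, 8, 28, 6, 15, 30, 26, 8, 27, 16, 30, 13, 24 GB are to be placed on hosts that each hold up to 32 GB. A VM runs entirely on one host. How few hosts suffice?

Total = 30 + 30 + 28 + 27 + 26 + 24 + 17 + 16 + 15 + 13 + 8 + 8 + 6 = 248 GB.
Lower bound: ⌈248/32⌉ = 8 hosts.
A packing using 9 hosts:
  host 1: 30 = 30
  host 2: 30 = 30
  host 3: 28 = 28
  host 4: 27 = 27
  host 5: 26 + 6 = 32
  host 6: 24 + 8 = 32
  host 7: 17 + 15 = 32
  host 8: 16 + 13 = 29
  host 9: 8 = 8
No arrangement into 8 hosts stays within capacity, so 9 is optimal.

9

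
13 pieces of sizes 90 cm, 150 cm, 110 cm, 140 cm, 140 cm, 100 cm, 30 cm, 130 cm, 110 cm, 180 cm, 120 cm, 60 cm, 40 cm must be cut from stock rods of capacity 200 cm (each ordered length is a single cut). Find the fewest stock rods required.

Total = 180 + 150 + 140 + 140 + 130 + 120 + 110 + 110 + 100 + 90 + 60 + 40 + 30 = 1400 cm.
Lower bound: ⌈1400/200⌉ = 7 stock rods.
Also, 8 pieces each exceed 100 cm, and no two of those can share a stock rod, so at least 8 stock rods are needed.
A packing using 9 stock rods:
  stock rod 1: 180 = 180
  stock rod 2: 150 + 40 = 190
  stock rod 3: 140 + 60 = 200
  stock rod 4: 140 + 30 = 170
  stock rod 5: 130 = 130
  stock rod 6: 120 = 120
  stock rod 7: 110 + 90 = 200
  stock rod 8: 110 = 110
  stock rod 9: 100 = 100
No arrangement into 8 stock rods stays within capacity, so 9 is optimal.

9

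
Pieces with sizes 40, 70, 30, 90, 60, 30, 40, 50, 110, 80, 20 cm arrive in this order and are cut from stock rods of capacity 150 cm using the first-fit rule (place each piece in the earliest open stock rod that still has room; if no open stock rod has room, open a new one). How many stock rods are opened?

  40 → stock rod 1 (new)  [load 40/150]
  70 → stock rod 1  [load 110/150]
  30 → stock rod 1  [load 140/150]
  90 → stock rod 2 (new)  [load 90/150]
  60 → stock rod 2  [load 150/150]
  30 → stock rod 3 (new)  [load 30/150]
  40 → stock rod 3  [load 70/150]
  50 → stock rod 3  [load 120/150]
  110 → stock rod 4 (new)  [load 110/150]
  80 → stock rod 5 (new)  [load 80/150]
  20 → stock rod 3  [load 140/150]
5 stock rods opened.

5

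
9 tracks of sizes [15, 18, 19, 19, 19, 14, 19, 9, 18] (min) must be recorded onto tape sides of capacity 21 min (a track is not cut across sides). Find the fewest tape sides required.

9

Total = 19 + 19 + 19 + 19 + 18 + 18 + 15 + 14 + 9 = 150 min.
Lower bound: ⌈150/21⌉ = 8 tape sides.
A packing using 9 tape sides:
  side 1: 19 = 19
  side 2: 19 = 19
  side 3: 19 = 19
  side 4: 19 = 19
  side 5: 18 = 18
  side 6: 18 = 18
  side 7: 15 = 15
  side 8: 14 = 14
  side 9: 9 = 9
No arrangement into 8 tape sides stays within capacity, so 9 is optimal.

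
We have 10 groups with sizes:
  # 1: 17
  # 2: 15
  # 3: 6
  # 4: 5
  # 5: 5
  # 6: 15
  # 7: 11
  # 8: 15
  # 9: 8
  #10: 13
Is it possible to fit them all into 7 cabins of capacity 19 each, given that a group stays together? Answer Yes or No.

Yes

A valid assignment using 7 cabins:
  cabin 1: 17 = 17
  cabin 2: 15 = 15
  cabin 3: 15 = 15
  cabin 4: 15 = 15
  cabin 5: 13 + 6 = 19
  cabin 6: 11 + 8 = 19
  cabin 7: 5 + 5 = 10
Every load is within 19, so 7 cabins suffice.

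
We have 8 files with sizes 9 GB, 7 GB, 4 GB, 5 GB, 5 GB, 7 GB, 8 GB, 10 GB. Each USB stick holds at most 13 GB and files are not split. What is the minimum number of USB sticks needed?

Total = 10 + 9 + 8 + 7 + 7 + 5 + 5 + 4 = 55 GB.
Lower bound: ⌈55/13⌉ = 5 USB sticks.
A packing using 5 USB sticks:
  USB stick 1: 10 = 10
  USB stick 2: 9 + 4 = 13
  USB stick 3: 8 + 5 = 13
  USB stick 4: 7 + 5 = 12
  USB stick 5: 7 = 7
This matches the lower bound, so 5 is optimal.

5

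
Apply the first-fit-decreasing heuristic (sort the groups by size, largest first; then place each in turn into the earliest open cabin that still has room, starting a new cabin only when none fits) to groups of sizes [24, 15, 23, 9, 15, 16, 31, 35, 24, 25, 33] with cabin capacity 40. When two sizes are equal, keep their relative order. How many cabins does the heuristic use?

7

Sorted descending: 35, 33, 31, 25, 24, 24, 23, 16, 15, 15, 9.
  35 → cabin 1 (new)  [load 35/40]
  33 → cabin 2 (new)  [load 33/40]
  31 → cabin 3 (new)  [load 31/40]
  25 → cabin 4 (new)  [load 25/40]
  24 → cabin 5 (new)  [load 24/40]
  24 → cabin 6 (new)  [load 24/40]
  23 → cabin 7 (new)  [load 23/40]
  16 → cabin 5  [load 40/40]
  15 → cabin 4  [load 40/40]
  15 → cabin 6  [load 39/40]
  9 → cabin 3  [load 40/40]
7 cabins opened.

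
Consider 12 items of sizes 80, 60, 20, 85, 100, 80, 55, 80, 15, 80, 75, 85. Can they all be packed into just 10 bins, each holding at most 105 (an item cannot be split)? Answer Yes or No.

A valid assignment using 10 bins:
  bin 1: 100 = 100
  bin 2: 85 + 20 = 105
  bin 3: 85 + 15 = 100
  bin 4: 80 = 80
  bin 5: 80 = 80
  bin 6: 80 = 80
  bin 7: 80 = 80
  bin 8: 75 = 75
  bin 9: 60 = 60
  bin 10: 55 = 55
Every load is within 105, so 10 bins suffice.

Yes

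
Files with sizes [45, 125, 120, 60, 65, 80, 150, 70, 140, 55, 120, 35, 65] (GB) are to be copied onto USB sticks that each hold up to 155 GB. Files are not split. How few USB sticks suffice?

Total = 150 + 140 + 125 + 120 + 120 + 80 + 70 + 65 + 65 + 60 + 55 + 45 + 35 = 1130 GB.
Lower bound: ⌈1130/155⌉ = 8 USB sticks.
A packing using 9 USB sticks:
  USB stick 1: 150 = 150
  USB stick 2: 140 = 140
  USB stick 3: 125 = 125
  USB stick 4: 120 + 35 = 155
  USB stick 5: 120 = 120
  USB stick 6: 80 + 70 = 150
  USB stick 7: 65 + 65 = 130
  USB stick 8: 60 + 55 = 115
  USB stick 9: 45 = 45
No arrangement into 8 USB sticks stays within capacity, so 9 is optimal.

9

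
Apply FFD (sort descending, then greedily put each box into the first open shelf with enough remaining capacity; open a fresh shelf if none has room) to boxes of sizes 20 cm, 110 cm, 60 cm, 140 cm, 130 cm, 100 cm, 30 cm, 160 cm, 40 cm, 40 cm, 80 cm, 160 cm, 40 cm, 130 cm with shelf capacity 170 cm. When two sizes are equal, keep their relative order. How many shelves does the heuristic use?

Sorted descending: 160, 160, 140, 130, 130, 110, 100, 80, 60, 40, 40, 40, 30, 20.
  160 → shelf 1 (new)  [load 160/170]
  160 → shelf 2 (new)  [load 160/170]
  140 → shelf 3 (new)  [load 140/170]
  130 → shelf 4 (new)  [load 130/170]
  130 → shelf 5 (new)  [load 130/170]
  110 → shelf 6 (new)  [load 110/170]
  100 → shelf 7 (new)  [load 100/170]
  80 → shelf 8 (new)  [load 80/170]
  60 → shelf 6  [load 170/170]
  40 → shelf 4  [load 170/170]
  40 → shelf 5  [load 170/170]
  40 → shelf 7  [load 140/170]
  30 → shelf 3  [load 170/170]
  20 → shelf 7  [load 160/170]
8 shelves opened.

8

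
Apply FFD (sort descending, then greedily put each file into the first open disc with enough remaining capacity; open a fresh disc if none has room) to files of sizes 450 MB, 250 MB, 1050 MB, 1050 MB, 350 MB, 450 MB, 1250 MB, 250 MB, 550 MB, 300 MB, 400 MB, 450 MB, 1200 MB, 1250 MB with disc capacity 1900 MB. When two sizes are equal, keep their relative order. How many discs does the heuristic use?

6

Sorted descending: 1250, 1250, 1200, 1050, 1050, 550, 450, 450, 450, 400, 350, 300, 250, 250.
  1250 → disc 1 (new)  [load 1250/1900]
  1250 → disc 2 (new)  [load 1250/1900]
  1200 → disc 3 (new)  [load 1200/1900]
  1050 → disc 4 (new)  [load 1050/1900]
  1050 → disc 5 (new)  [load 1050/1900]
  550 → disc 1  [load 1800/1900]
  450 → disc 2  [load 1700/1900]
  450 → disc 3  [load 1650/1900]
  450 → disc 4  [load 1500/1900]
  400 → disc 4  [load 1900/1900]
  350 → disc 5  [load 1400/1900]
  300 → disc 5  [load 1700/1900]
  250 → disc 3  [load 1900/1900]
  250 → disc 6 (new)  [load 250/1900]
6 discs opened.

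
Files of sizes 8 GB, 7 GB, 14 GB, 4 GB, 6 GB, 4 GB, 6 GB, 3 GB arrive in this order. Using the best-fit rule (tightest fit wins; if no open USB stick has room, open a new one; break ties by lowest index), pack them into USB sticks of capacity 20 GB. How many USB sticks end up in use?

3

  8 → USB stick 1 (new)  [load 8/20]
  7 → USB stick 1  [load 15/20]
  14 → USB stick 2 (new)  [load 14/20]
  4 → USB stick 1  [load 19/20]
  6 → USB stick 2  [load 20/20]
  4 → USB stick 3 (new)  [load 4/20]
  6 → USB stick 3  [load 10/20]
  3 → USB stick 3  [load 13/20]
3 USB sticks opened.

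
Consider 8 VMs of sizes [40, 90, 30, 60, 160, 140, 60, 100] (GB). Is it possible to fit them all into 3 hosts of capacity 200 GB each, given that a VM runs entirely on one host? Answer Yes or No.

Total = 680 GB; ⌈680/200⌉ = 4.
At least 4 hosts are required, but only 3 are allowed.

No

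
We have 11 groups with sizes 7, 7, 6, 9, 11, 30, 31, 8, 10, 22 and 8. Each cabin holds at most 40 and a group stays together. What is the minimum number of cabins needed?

4

Total = 31 + 30 + 22 + 11 + 10 + 9 + 8 + 8 + 7 + 7 + 6 = 149.
Lower bound: ⌈149/40⌉ = 4 cabins.
A packing using 4 cabins:
  cabin 1: 31 + 9 = 40
  cabin 2: 30 + 10 = 40
  cabin 3: 22 + 11 + 7 = 40
  cabin 4: 8 + 8 + 7 + 6 = 29
This matches the lower bound, so 4 is optimal.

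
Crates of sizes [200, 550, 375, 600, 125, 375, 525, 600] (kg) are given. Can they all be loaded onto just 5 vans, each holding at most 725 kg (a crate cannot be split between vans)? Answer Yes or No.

Total = 3350 kg; ⌈3350/725⌉ = 5.
6 crates each exceed half the capacity and cannot share a van, forcing at least 6 vans.
At least 6 vans are required, but only 5 are allowed.

No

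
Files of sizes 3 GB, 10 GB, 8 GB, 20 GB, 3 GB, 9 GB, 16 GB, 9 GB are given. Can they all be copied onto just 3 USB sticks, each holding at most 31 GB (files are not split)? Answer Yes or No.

Yes

A valid assignment using 3 USB sticks:
  USB stick 1: 20 + 10 = 30
  USB stick 2: 16 + 9 + 3 + 3 = 31
  USB stick 3: 9 + 8 = 17
Every load is within 31 GB, so 3 USB sticks suffice.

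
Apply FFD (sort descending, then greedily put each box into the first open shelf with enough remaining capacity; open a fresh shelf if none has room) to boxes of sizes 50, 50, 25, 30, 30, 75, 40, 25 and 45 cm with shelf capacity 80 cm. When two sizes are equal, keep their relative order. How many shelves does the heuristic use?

5

Sorted descending: 75, 50, 50, 45, 40, 30, 30, 25, 25.
  75 → shelf 1 (new)  [load 75/80]
  50 → shelf 2 (new)  [load 50/80]
  50 → shelf 3 (new)  [load 50/80]
  45 → shelf 4 (new)  [load 45/80]
  40 → shelf 5 (new)  [load 40/80]
  30 → shelf 2  [load 80/80]
  30 → shelf 3  [load 80/80]
  25 → shelf 4  [load 70/80]
  25 → shelf 5  [load 65/80]
5 shelves opened.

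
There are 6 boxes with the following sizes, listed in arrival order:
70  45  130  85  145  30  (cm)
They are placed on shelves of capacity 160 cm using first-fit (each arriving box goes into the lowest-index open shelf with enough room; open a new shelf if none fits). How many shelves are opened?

4

  70 → shelf 1 (new)  [load 70/160]
  45 → shelf 1  [load 115/160]
  130 → shelf 2 (new)  [load 130/160]
  85 → shelf 3 (new)  [load 85/160]
  145 → shelf 4 (new)  [load 145/160]
  30 → shelf 1  [load 145/160]
4 shelves opened.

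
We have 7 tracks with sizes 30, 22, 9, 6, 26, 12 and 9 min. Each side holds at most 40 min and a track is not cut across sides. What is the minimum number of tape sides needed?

Total = 30 + 26 + 22 + 12 + 9 + 9 + 6 = 114 min.
Lower bound: ⌈114/40⌉ = 3 tape sides.
A packing using 3 tape sides:
  side 1: 30 + 9 = 39
  side 2: 26 + 12 = 38
  side 3: 22 + 9 + 6 = 37
This matches the lower bound, so 3 is optimal.

3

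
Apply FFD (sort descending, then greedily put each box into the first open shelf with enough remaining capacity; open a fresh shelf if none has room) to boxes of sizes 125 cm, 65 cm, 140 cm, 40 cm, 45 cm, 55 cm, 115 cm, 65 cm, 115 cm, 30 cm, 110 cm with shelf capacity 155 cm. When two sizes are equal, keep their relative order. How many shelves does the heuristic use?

7

Sorted descending: 140, 125, 115, 115, 110, 65, 65, 55, 45, 40, 30.
  140 → shelf 1 (new)  [load 140/155]
  125 → shelf 2 (new)  [load 125/155]
  115 → shelf 3 (new)  [load 115/155]
  115 → shelf 4 (new)  [load 115/155]
  110 → shelf 5 (new)  [load 110/155]
  65 → shelf 6 (new)  [load 65/155]
  65 → shelf 6  [load 130/155]
  55 → shelf 7 (new)  [load 55/155]
  45 → shelf 5  [load 155/155]
  40 → shelf 3  [load 155/155]
  30 → shelf 2  [load 155/155]
7 shelves opened.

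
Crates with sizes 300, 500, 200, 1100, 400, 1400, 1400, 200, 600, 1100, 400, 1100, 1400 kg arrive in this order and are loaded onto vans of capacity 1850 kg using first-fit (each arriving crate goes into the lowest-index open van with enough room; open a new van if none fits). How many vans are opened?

  300 → van 1 (new)  [load 300/1850]
  500 → van 1  [load 800/1850]
  200 → van 1  [load 1000/1850]
  1100 → van 2 (new)  [load 1100/1850]
  400 → van 1  [load 1400/1850]
  1400 → van 3 (new)  [load 1400/1850]
  1400 → van 4 (new)  [load 1400/1850]
  200 → van 1  [load 1600/1850]
  600 → van 2  [load 1700/1850]
  1100 → van 5 (new)  [load 1100/1850]
  400 → van 3  [load 1800/1850]
  1100 → van 6 (new)  [load 1100/1850]
  1400 → van 7 (new)  [load 1400/1850]
7 vans opened.

7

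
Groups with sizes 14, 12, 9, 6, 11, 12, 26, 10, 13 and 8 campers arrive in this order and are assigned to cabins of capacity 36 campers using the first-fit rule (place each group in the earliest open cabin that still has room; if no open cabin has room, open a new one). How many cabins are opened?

  14 → cabin 1 (new)  [load 14/36]
  12 → cabin 1  [load 26/36]
  9 → cabin 1  [load 35/36]
  6 → cabin 2 (new)  [load 6/36]
  11 → cabin 2  [load 17/36]
  12 → cabin 2  [load 29/36]
  26 → cabin 3 (new)  [load 26/36]
  10 → cabin 3  [load 36/36]
  13 → cabin 4 (new)  [load 13/36]
  8 → cabin 4  [load 21/36]
4 cabins opened.

4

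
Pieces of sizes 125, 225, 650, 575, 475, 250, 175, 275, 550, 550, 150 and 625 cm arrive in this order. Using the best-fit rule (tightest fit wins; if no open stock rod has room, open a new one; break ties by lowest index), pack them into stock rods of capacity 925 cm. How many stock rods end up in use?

  125 → stock rod 1 (new)  [load 125/925]
  225 → stock rod 1  [load 350/925]
  650 → stock rod 2 (new)  [load 650/925]
  575 → stock rod 1  [load 925/925]
  475 → stock rod 3 (new)  [load 475/925]
  250 → stock rod 2  [load 900/925]
  175 → stock rod 3  [load 650/925]
  275 → stock rod 3  [load 925/925]
  550 → stock rod 4 (new)  [load 550/925]
  550 → stock rod 5 (new)  [load 550/925]
  150 → stock rod 4  [load 700/925]
  625 → stock rod 6 (new)  [load 625/925]
6 stock rods opened.

6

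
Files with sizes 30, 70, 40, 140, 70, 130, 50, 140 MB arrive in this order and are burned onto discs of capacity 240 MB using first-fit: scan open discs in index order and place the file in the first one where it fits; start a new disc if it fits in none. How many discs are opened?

  30 → disc 1 (new)  [load 30/240]
  70 → disc 1  [load 100/240]
  40 → disc 1  [load 140/240]
  140 → disc 2 (new)  [load 140/240]
  70 → disc 1  [load 210/240]
  130 → disc 3 (new)  [load 130/240]
  50 → disc 2  [load 190/240]
  140 → disc 4 (new)  [load 140/240]
4 discs opened.

4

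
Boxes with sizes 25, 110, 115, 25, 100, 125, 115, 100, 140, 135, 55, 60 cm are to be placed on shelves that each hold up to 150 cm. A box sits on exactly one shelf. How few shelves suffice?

9

Total = 140 + 135 + 125 + 115 + 115 + 110 + 100 + 100 + 60 + 55 + 25 + 25 = 1105 cm.
Lower bound: ⌈1105/150⌉ = 8 shelves.
A packing using 9 shelves:
  shelf 1: 140 = 140
  shelf 2: 135 = 135
  shelf 3: 125 + 25 = 150
  shelf 4: 115 + 25 = 140
  shelf 5: 115 = 115
  shelf 6: 110 = 110
  shelf 7: 100 = 100
  shelf 8: 100 = 100
  shelf 9: 60 + 55 = 115
No arrangement into 8 shelves stays within capacity, so 9 is optimal.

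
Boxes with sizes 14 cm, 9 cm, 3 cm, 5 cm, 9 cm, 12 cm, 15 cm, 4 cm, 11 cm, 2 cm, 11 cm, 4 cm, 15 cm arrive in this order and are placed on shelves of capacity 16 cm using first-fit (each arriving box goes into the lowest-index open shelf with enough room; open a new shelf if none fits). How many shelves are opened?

  14 → shelf 1 (new)  [load 14/16]
  9 → shelf 2 (new)  [load 9/16]
  3 → shelf 2  [load 12/16]
  5 → shelf 3 (new)  [load 5/16]
  9 → shelf 3  [load 14/16]
  12 → shelf 4 (new)  [load 12/16]
  15 → shelf 5 (new)  [load 15/16]
  4 → shelf 2  [load 16/16]
  11 → shelf 6 (new)  [load 11/16]
  2 → shelf 1  [load 16/16]
  11 → shelf 7 (new)  [load 11/16]
  4 → shelf 4  [load 16/16]
  15 → shelf 8 (new)  [load 15/16]
8 shelves opened.

8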